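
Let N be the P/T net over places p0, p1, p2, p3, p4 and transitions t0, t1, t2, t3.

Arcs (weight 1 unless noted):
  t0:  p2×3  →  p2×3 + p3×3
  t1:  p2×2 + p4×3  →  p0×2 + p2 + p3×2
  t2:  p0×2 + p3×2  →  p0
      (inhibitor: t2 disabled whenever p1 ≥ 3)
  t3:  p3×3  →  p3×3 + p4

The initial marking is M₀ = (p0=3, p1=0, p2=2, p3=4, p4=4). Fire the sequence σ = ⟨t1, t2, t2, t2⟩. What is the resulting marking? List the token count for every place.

(p0=2, p1=0, p2=1, p3=0, p4=1)

step 1: fire t1:  (p0=3, p1=0, p2=2, p3=4, p4=4) → (p0=5, p1=0, p2=1, p3=6, p4=1)
step 2: fire t2:  (p0=5, p1=0, p2=1, p3=6, p4=1) → (p0=4, p1=0, p2=1, p3=4, p4=1)
step 3: fire t2:  (p0=4, p1=0, p2=1, p3=4, p4=1) → (p0=3, p1=0, p2=1, p3=2, p4=1)
step 4: fire t2:  (p0=3, p1=0, p2=1, p3=2, p4=1) → (p0=2, p1=0, p2=1, p3=0, p4=1)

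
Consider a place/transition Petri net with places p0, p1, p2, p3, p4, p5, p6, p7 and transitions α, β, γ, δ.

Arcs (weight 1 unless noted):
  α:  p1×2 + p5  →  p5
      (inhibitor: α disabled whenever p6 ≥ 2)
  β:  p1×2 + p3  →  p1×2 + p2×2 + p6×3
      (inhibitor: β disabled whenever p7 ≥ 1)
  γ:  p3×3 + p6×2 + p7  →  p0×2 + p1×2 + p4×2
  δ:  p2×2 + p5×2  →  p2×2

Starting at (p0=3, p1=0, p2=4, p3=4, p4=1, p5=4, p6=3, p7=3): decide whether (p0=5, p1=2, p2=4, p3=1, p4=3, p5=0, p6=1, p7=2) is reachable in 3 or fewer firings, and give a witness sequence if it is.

step 1: fire γ:  (p0=3, p1=0, p2=4, p3=4, p4=1, p5=4, p6=3, p7=3) → (p0=5, p1=2, p2=4, p3=1, p4=3, p5=4, p6=1, p7=2)
step 2: fire δ:  (p0=5, p1=2, p2=4, p3=1, p4=3, p5=4, p6=1, p7=2) → (p0=5, p1=2, p2=4, p3=1, p4=3, p5=2, p6=1, p7=2)
step 3: fire δ:  (p0=5, p1=2, p2=4, p3=1, p4=3, p5=2, p6=1, p7=2) → (p0=5, p1=2, p2=4, p3=1, p4=3, p5=0, p6=1, p7=2)

YES — reachable via ⟨γ, δ, δ⟩ (3 firings)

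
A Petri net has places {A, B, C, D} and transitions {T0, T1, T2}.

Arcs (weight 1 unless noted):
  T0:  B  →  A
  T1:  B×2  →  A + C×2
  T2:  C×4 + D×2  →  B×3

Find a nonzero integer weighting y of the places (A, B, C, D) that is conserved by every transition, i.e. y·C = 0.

Incidence matrix C (rows=places, cols=transitions):
       T0   T1   T2
    A   1    1    0
    B  -1   -2    3
    C   0    2   -4
    D   0    0   -2

Candidate y = [2, 2, 1, 1]; check y·C column-wise:
  col T0: 2·1 + 2·-1 + 1·0 + 1·0 = 0
  col T1: 2·1 + 2·-2 + 1·2 + 1·0 = 0
  col T2: 2·0 + 2·3 + 1·-4 + 1·-2 = 0

y = (A:2, B:2, C:1, D:1)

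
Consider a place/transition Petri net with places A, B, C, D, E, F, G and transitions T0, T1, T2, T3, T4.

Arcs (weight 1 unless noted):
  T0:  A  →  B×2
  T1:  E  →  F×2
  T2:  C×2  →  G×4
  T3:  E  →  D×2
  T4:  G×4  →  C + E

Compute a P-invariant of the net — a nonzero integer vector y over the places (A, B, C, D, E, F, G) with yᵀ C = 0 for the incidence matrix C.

Incidence matrix C (rows=places, cols=transitions):
       T0   T1   T2   T3   T4
    A  -1    0    0    0    0
    B   2    0    0    0    0
    C   0    0   -2    0    1
    D   0    0    0    2    0
    E   0   -1    0   -1    1
    F   0    2    0    0    0
    G   0    0    4    0   -4

Candidate y = [2, 1, 0, 0, 0, 0, 0]; check y·C column-wise:
  col T0: 2·-1 + 1·2 = 0
  col T1: 2·0 + 1·0 + 0·-1 + 0·2 = 0
  col T2: 2·0 + 1·0 + 0·-2 + 0·4 = 0
  col T3: 2·0 + 1·0 + 0·2 + 0·-1 = 0
  col T4: 2·0 + 1·0 + 0·1 + 0·1 + 0·-4 = 0

y = (A:2, B:1, C:0, D:0, E:0, F:0, G:0)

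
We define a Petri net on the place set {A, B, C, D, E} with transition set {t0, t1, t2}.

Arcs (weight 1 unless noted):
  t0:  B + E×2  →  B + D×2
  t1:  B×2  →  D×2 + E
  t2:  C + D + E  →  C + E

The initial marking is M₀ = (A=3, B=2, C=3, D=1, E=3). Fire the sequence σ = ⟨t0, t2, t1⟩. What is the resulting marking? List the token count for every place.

step 1: fire t0:  (A=3, B=2, C=3, D=1, E=3) → (A=3, B=2, C=3, D=3, E=1)
step 2: fire t2:  (A=3, B=2, C=3, D=3, E=1) → (A=3, B=2, C=3, D=2, E=1)
step 3: fire t1:  (A=3, B=2, C=3, D=2, E=1) → (A=3, B=0, C=3, D=4, E=2)

(A=3, B=0, C=3, D=4, E=2)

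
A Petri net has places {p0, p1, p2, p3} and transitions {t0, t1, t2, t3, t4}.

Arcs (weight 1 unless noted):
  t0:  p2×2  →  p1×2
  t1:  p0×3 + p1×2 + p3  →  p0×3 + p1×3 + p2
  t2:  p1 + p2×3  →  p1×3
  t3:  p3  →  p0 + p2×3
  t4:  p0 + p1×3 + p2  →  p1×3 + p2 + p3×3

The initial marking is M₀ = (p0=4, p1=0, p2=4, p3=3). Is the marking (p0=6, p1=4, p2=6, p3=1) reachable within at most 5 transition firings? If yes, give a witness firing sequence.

step 1: fire t0:  (p0=4, p1=0, p2=4, p3=3) → (p0=4, p1=2, p2=2, p3=3)
step 2: fire t0:  (p0=4, p1=2, p2=2, p3=3) → (p0=4, p1=4, p2=0, p3=3)
step 3: fire t3:  (p0=4, p1=4, p2=0, p3=3) → (p0=5, p1=4, p2=3, p3=2)
step 4: fire t3:  (p0=5, p1=4, p2=3, p3=2) → (p0=6, p1=4, p2=6, p3=1)

YES — reachable via ⟨t0, t0, t3, t3⟩ (4 firings)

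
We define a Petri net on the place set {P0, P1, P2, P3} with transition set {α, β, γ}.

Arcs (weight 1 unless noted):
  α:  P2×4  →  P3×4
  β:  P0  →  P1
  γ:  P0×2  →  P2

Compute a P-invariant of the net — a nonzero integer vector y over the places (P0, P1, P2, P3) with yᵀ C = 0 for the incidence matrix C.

y = (P0:1, P1:1, P2:2, P3:2)

Incidence matrix C (rows=places, cols=transitions):
        α    β    γ
   P0   0   -1   -2
   P1   0    1    0
   P2  -4    0    1
   P3   4    0    0

Candidate y = [1, 1, 2, 2]; check y·C column-wise:
  col α: 1·0 + 1·0 + 2·-4 + 2·4 = 0
  col β: 1·-1 + 1·1 + 2·0 + 2·0 = 0
  col γ: 1·-2 + 1·0 + 2·1 + 2·0 = 0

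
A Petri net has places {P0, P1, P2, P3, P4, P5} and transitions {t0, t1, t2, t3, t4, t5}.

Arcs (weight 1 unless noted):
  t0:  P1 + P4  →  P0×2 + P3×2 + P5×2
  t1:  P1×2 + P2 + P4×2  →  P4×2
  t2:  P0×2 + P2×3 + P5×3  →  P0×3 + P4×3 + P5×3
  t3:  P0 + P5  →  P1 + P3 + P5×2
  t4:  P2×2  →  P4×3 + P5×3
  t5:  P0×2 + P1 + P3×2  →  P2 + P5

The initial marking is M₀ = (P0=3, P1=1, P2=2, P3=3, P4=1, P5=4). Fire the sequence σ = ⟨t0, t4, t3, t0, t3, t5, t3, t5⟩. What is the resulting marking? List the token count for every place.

(P0=0, P1=0, P2=2, P3=6, P4=2, P5=16)

step 1: fire t0:  (P0=3, P1=1, P2=2, P3=3, P4=1, P5=4) → (P0=5, P1=0, P2=2, P3=5, P4=0, P5=6)
step 2: fire t4:  (P0=5, P1=0, P2=2, P3=5, P4=0, P5=6) → (P0=5, P1=0, P2=0, P3=5, P4=3, P5=9)
step 3: fire t3:  (P0=5, P1=0, P2=0, P3=5, P4=3, P5=9) → (P0=4, P1=1, P2=0, P3=6, P4=3, P5=10)
step 4: fire t0:  (P0=4, P1=1, P2=0, P3=6, P4=3, P5=10) → (P0=6, P1=0, P2=0, P3=8, P4=2, P5=12)
step 5: fire t3:  (P0=6, P1=0, P2=0, P3=8, P4=2, P5=12) → (P0=5, P1=1, P2=0, P3=9, P4=2, P5=13)
step 6: fire t5:  (P0=5, P1=1, P2=0, P3=9, P4=2, P5=13) → (P0=3, P1=0, P2=1, P3=7, P4=2, P5=14)
step 7: fire t3:  (P0=3, P1=0, P2=1, P3=7, P4=2, P5=14) → (P0=2, P1=1, P2=1, P3=8, P4=2, P5=15)
step 8: fire t5:  (P0=2, P1=1, P2=1, P3=8, P4=2, P5=15) → (P0=0, P1=0, P2=2, P3=6, P4=2, P5=16)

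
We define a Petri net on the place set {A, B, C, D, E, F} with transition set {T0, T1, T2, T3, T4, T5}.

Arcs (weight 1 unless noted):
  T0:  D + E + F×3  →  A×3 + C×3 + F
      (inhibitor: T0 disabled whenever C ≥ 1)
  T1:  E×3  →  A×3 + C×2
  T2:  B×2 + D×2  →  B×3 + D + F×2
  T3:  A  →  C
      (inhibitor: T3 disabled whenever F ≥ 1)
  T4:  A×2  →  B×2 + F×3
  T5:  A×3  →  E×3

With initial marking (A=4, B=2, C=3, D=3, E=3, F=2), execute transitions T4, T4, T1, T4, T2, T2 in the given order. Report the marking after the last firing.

step 1: fire T4:  (A=4, B=2, C=3, D=3, E=3, F=2) → (A=2, B=4, C=3, D=3, E=3, F=5)
step 2: fire T4:  (A=2, B=4, C=3, D=3, E=3, F=5) → (A=0, B=6, C=3, D=3, E=3, F=8)
step 3: fire T1:  (A=0, B=6, C=3, D=3, E=3, F=8) → (A=3, B=6, C=5, D=3, E=0, F=8)
step 4: fire T4:  (A=3, B=6, C=5, D=3, E=0, F=8) → (A=1, B=8, C=5, D=3, E=0, F=11)
step 5: fire T2:  (A=1, B=8, C=5, D=3, E=0, F=11) → (A=1, B=9, C=5, D=2, E=0, F=13)
step 6: fire T2:  (A=1, B=9, C=5, D=2, E=0, F=13) → (A=1, B=10, C=5, D=1, E=0, F=15)

(A=1, B=10, C=5, D=1, E=0, F=15)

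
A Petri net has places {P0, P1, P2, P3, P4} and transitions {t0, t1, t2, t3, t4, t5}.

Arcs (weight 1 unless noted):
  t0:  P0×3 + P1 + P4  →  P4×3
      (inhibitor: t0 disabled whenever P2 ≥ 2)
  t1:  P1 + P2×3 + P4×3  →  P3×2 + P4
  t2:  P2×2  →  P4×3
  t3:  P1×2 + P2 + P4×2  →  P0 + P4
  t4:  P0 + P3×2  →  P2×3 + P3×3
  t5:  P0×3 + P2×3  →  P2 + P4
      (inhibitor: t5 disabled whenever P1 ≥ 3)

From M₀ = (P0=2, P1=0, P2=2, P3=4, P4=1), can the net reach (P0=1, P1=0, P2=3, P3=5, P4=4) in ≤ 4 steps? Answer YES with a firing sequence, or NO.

YES — reachable via ⟨t2, t4⟩ (2 firings)

step 1: fire t2:  (P0=2, P1=0, P2=2, P3=4, P4=1) → (P0=2, P1=0, P2=0, P3=4, P4=4)
step 2: fire t4:  (P0=2, P1=0, P2=0, P3=4, P4=4) → (P0=1, P1=0, P2=3, P3=5, P4=4)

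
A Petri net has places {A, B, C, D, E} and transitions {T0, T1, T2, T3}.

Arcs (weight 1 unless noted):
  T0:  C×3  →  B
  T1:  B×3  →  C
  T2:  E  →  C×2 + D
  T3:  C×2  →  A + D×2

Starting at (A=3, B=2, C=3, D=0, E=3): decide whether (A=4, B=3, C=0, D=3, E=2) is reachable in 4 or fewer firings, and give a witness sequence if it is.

step 1: fire T0:  (A=3, B=2, C=3, D=0, E=3) → (A=3, B=3, C=0, D=0, E=3)
step 2: fire T2:  (A=3, B=3, C=0, D=0, E=3) → (A=3, B=3, C=2, D=1, E=2)
step 3: fire T3:  (A=3, B=3, C=2, D=1, E=2) → (A=4, B=3, C=0, D=3, E=2)

YES — reachable via ⟨T0, T2, T3⟩ (3 firings)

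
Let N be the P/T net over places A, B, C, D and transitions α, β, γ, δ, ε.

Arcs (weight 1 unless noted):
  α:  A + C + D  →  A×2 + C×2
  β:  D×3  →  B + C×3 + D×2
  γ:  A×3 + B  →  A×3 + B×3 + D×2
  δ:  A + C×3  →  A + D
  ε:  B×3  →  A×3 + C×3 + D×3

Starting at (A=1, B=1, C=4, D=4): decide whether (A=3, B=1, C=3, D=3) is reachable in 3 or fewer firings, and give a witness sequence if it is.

step 1: fire α:  (A=1, B=1, C=4, D=4) → (A=2, B=1, C=5, D=3)
step 2: fire α:  (A=2, B=1, C=5, D=3) → (A=3, B=1, C=6, D=2)
step 3: fire δ:  (A=3, B=1, C=6, D=2) → (A=3, B=1, C=3, D=3)

YES — reachable via ⟨α, α, δ⟩ (3 firings)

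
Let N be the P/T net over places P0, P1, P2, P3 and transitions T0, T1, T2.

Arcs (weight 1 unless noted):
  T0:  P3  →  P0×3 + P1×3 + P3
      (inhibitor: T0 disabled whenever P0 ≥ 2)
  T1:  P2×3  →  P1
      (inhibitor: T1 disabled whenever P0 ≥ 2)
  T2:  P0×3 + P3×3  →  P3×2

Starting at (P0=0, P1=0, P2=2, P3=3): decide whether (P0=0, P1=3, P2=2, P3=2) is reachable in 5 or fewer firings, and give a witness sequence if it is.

YES — reachable via ⟨T0, T2⟩ (2 firings)

step 1: fire T0:  (P0=0, P1=0, P2=2, P3=3) → (P0=3, P1=3, P2=2, P3=3)
step 2: fire T2:  (P0=3, P1=3, P2=2, P3=3) → (P0=0, P1=3, P2=2, P3=2)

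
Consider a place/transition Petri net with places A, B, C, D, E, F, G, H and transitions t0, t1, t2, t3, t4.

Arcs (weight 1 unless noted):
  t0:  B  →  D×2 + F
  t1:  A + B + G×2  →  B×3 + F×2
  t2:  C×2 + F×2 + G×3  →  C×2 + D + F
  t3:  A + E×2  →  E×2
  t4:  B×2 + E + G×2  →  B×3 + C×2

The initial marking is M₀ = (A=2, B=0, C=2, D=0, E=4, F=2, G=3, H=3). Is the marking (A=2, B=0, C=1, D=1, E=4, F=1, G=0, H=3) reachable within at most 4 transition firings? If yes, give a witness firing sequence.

NO — not reachable within 4 firings

depth 0: 1 marking
depth 1: 3 markings reached so far
depth 2: 5 markings reached so far
depth 3: 6 markings reached so far
depth 4: 6 markings reached so far
(frontier empty at depth 4; search complete)
target is not among the 6 markings reachable within 4 steps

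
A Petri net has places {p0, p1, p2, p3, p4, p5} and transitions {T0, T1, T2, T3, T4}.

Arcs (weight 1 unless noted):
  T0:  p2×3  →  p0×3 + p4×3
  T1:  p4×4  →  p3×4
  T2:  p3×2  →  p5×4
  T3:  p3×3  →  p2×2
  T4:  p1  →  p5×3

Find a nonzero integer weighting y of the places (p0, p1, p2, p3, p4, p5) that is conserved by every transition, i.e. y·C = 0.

y = (p0:1, p1:3, p2:3, p3:2, p4:2, p5:1)

Incidence matrix C (rows=places, cols=transitions):
       T0   T1   T2   T3   T4
   p0   3    0    0    0    0
   p1   0    0    0    0   -1
   p2  -3    0    0    2    0
   p3   0    4   -2   -3    0
   p4   3   -4    0    0    0
   p5   0    0    4    0    3

Candidate y = [1, 3, 3, 2, 2, 1]; check y·C column-wise:
  col T0: 1·3 + 3·0 + 3·-3 + 2·0 + 2·3 + 1·0 = 0
  col T1: 1·0 + 3·0 + 3·0 + 2·4 + 2·-4 + 1·0 = 0
  col T2: 1·0 + 3·0 + 3·0 + 2·-2 + 2·0 + 1·4 = 0
  col T3: 1·0 + 3·0 + 3·2 + 2·-3 + 2·0 + 1·0 = 0
  col T4: 1·0 + 3·-1 + 3·0 + 2·0 + 2·0 + 1·3 = 0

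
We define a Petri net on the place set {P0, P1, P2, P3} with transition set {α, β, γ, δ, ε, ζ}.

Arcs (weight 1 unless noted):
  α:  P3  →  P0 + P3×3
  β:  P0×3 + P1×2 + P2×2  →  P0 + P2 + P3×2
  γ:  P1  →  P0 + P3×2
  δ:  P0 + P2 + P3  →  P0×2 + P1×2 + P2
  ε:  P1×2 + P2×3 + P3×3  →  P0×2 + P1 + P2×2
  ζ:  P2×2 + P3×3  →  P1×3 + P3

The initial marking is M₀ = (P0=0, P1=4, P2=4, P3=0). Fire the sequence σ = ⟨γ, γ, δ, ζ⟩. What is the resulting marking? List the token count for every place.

step 1: fire γ:  (P0=0, P1=4, P2=4, P3=0) → (P0=1, P1=3, P2=4, P3=2)
step 2: fire γ:  (P0=1, P1=3, P2=4, P3=2) → (P0=2, P1=2, P2=4, P3=4)
step 3: fire δ:  (P0=2, P1=2, P2=4, P3=4) → (P0=3, P1=4, P2=4, P3=3)
step 4: fire ζ:  (P0=3, P1=4, P2=4, P3=3) → (P0=3, P1=7, P2=2, P3=1)

(P0=3, P1=7, P2=2, P3=1)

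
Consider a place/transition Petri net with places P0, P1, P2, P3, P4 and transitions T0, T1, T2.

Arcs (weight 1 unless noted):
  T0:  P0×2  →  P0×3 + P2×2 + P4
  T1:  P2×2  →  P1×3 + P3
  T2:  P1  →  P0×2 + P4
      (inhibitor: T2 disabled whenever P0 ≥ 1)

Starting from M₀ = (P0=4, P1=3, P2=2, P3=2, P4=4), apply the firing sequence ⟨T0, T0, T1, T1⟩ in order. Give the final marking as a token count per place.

step 1: fire T0:  (P0=4, P1=3, P2=2, P3=2, P4=4) → (P0=5, P1=3, P2=4, P3=2, P4=5)
step 2: fire T0:  (P0=5, P1=3, P2=4, P3=2, P4=5) → (P0=6, P1=3, P2=6, P3=2, P4=6)
step 3: fire T1:  (P0=6, P1=3, P2=6, P3=2, P4=6) → (P0=6, P1=6, P2=4, P3=3, P4=6)
step 4: fire T1:  (P0=6, P1=6, P2=4, P3=3, P4=6) → (P0=6, P1=9, P2=2, P3=4, P4=6)

(P0=6, P1=9, P2=2, P3=4, P4=6)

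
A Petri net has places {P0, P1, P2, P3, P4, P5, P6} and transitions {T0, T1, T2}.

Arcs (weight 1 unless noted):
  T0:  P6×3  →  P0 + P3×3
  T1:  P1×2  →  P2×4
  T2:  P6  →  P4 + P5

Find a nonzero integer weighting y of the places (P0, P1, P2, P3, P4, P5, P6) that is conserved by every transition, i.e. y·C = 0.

Incidence matrix C (rows=places, cols=transitions):
       T0   T1   T2
   P0   1    0    0
   P1   0   -2    0
   P2   0    4    0
   P3   3    0    0
   P4   0    0    1
   P5   0    0    1
   P6  -3    0   -1

Candidate y = [0, 2, 1, 0, 0, 0, 0]; check y·C column-wise:
  col T0: 0·1 + 2·0 + 1·0 + 0·3 + 0·-3 = 0
  col T1: 2·-2 + 1·4 = 0
  col T2: 2·0 + 1·0 + 0·1 + 0·1 + 0·-1 = 0

y = (P0:0, P1:2, P2:1, P3:0, P4:0, P5:0, P6:0)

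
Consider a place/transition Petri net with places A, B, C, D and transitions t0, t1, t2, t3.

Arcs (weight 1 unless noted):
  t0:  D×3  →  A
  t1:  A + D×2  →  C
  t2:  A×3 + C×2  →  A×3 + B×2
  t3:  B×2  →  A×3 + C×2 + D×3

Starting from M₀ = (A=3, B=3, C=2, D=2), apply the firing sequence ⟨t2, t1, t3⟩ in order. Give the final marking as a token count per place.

(A=5, B=3, C=3, D=3)

step 1: fire t2:  (A=3, B=3, C=2, D=2) → (A=3, B=5, C=0, D=2)
step 2: fire t1:  (A=3, B=5, C=0, D=2) → (A=2, B=5, C=1, D=0)
step 3: fire t3:  (A=2, B=5, C=1, D=0) → (A=5, B=3, C=3, D=3)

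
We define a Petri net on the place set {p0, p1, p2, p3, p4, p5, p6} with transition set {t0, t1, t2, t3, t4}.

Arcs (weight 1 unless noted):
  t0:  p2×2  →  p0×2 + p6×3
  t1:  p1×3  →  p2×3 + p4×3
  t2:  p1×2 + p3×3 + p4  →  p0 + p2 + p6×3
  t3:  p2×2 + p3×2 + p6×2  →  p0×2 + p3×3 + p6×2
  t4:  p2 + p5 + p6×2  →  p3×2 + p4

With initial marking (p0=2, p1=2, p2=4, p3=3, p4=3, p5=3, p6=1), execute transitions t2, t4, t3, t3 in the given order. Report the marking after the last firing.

step 1: fire t2:  (p0=2, p1=2, p2=4, p3=3, p4=3, p5=3, p6=1) → (p0=3, p1=0, p2=5, p3=0, p4=2, p5=3, p6=4)
step 2: fire t4:  (p0=3, p1=0, p2=5, p3=0, p4=2, p5=3, p6=4) → (p0=3, p1=0, p2=4, p3=2, p4=3, p5=2, p6=2)
step 3: fire t3:  (p0=3, p1=0, p2=4, p3=2, p4=3, p5=2, p6=2) → (p0=5, p1=0, p2=2, p3=3, p4=3, p5=2, p6=2)
step 4: fire t3:  (p0=5, p1=0, p2=2, p3=3, p4=3, p5=2, p6=2) → (p0=7, p1=0, p2=0, p3=4, p4=3, p5=2, p6=2)

(p0=7, p1=0, p2=0, p3=4, p4=3, p5=2, p6=2)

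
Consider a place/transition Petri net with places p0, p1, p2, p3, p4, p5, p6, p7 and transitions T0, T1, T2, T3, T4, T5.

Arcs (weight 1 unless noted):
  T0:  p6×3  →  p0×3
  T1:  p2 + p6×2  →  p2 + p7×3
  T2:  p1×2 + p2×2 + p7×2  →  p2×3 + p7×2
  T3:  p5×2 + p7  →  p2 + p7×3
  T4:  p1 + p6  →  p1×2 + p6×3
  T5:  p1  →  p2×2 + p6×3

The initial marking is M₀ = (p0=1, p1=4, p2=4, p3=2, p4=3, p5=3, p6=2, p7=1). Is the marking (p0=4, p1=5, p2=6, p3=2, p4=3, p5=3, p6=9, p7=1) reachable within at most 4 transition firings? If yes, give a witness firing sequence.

NO — not reachable within 4 firings

depth 0: 1 marking
depth 1: 5 markings reached so far
depth 2: 17 markings reached so far
depth 3: 44 markings reached so far
depth 4: 95 markings reached so far
target is not among the 95 markings reachable within 4 steps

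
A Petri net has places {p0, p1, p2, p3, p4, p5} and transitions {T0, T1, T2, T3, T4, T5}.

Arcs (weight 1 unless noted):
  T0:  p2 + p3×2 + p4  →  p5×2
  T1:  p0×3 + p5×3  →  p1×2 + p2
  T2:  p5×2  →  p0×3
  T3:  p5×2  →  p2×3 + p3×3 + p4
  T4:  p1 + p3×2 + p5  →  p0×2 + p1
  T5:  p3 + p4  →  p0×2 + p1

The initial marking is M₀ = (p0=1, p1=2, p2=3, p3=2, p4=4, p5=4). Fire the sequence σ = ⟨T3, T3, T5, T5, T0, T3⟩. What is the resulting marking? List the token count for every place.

step 1: fire T3:  (p0=1, p1=2, p2=3, p3=2, p4=4, p5=4) → (p0=1, p1=2, p2=6, p3=5, p4=5, p5=2)
step 2: fire T3:  (p0=1, p1=2, p2=6, p3=5, p4=5, p5=2) → (p0=1, p1=2, p2=9, p3=8, p4=6, p5=0)
step 3: fire T5:  (p0=1, p1=2, p2=9, p3=8, p4=6, p5=0) → (p0=3, p1=3, p2=9, p3=7, p4=5, p5=0)
step 4: fire T5:  (p0=3, p1=3, p2=9, p3=7, p4=5, p5=0) → (p0=5, p1=4, p2=9, p3=6, p4=4, p5=0)
step 5: fire T0:  (p0=5, p1=4, p2=9, p3=6, p4=4, p5=0) → (p0=5, p1=4, p2=8, p3=4, p4=3, p5=2)
step 6: fire T3:  (p0=5, p1=4, p2=8, p3=4, p4=3, p5=2) → (p0=5, p1=4, p2=11, p3=7, p4=4, p5=0)

(p0=5, p1=4, p2=11, p3=7, p4=4, p5=0)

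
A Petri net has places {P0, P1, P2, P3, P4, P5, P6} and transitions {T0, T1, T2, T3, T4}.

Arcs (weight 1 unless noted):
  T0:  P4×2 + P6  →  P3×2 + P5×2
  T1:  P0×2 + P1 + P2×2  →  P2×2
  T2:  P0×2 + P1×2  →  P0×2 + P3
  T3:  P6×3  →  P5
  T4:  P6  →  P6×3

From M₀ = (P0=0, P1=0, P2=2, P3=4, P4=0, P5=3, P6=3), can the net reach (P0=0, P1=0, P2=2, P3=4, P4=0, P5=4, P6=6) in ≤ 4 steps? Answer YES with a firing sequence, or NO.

YES — reachable via ⟨T4, T3, T4, T4⟩ (4 firings)

step 1: fire T4:  (P0=0, P1=0, P2=2, P3=4, P4=0, P5=3, P6=3) → (P0=0, P1=0, P2=2, P3=4, P4=0, P5=3, P6=5)
step 2: fire T3:  (P0=0, P1=0, P2=2, P3=4, P4=0, P5=3, P6=5) → (P0=0, P1=0, P2=2, P3=4, P4=0, P5=4, P6=2)
step 3: fire T4:  (P0=0, P1=0, P2=2, P3=4, P4=0, P5=4, P6=2) → (P0=0, P1=0, P2=2, P3=4, P4=0, P5=4, P6=4)
step 4: fire T4:  (P0=0, P1=0, P2=2, P3=4, P4=0, P5=4, P6=4) → (P0=0, P1=0, P2=2, P3=4, P4=0, P5=4, P6=6)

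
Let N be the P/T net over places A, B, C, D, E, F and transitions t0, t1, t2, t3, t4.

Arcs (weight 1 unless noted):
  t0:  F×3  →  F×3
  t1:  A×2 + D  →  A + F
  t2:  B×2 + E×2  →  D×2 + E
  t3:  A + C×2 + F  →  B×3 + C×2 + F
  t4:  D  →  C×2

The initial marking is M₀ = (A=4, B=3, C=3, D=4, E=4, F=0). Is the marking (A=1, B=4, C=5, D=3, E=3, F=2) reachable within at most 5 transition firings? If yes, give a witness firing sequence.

step 1: fire t1:  (A=4, B=3, C=3, D=4, E=4, F=0) → (A=3, B=3, C=3, D=3, E=4, F=1)
step 2: fire t1:  (A=3, B=3, C=3, D=3, E=4, F=1) → (A=2, B=3, C=3, D=2, E=4, F=2)
step 3: fire t2:  (A=2, B=3, C=3, D=2, E=4, F=2) → (A=2, B=1, C=3, D=4, E=3, F=2)
step 4: fire t3:  (A=2, B=1, C=3, D=4, E=3, F=2) → (A=1, B=4, C=3, D=4, E=3, F=2)
step 5: fire t4:  (A=1, B=4, C=3, D=4, E=3, F=2) → (A=1, B=4, C=5, D=3, E=3, F=2)

YES — reachable via ⟨t1, t1, t2, t3, t4⟩ (5 firings)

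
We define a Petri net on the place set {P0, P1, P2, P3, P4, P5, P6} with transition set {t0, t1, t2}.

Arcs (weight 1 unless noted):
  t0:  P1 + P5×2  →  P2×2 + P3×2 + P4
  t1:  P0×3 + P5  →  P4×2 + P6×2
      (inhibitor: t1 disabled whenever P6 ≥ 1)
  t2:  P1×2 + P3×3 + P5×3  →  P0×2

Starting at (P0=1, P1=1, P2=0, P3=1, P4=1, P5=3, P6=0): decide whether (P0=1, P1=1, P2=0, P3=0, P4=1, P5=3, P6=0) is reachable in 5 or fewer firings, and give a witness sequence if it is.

depth 0: 1 marking
depth 1: 2 markings reached so far
depth 2: 2 markings reached so far
(frontier empty at depth 2; search complete)
target is not among the 2 markings reachable within 5 steps

NO — not reachable within 5 firings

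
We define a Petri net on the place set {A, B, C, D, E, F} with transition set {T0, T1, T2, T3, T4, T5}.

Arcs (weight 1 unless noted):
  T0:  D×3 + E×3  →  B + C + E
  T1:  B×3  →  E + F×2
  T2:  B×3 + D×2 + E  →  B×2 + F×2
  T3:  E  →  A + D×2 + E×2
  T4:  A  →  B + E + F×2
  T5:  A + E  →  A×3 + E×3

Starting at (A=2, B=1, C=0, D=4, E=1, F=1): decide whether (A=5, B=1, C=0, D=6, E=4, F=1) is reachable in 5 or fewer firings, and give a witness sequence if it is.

YES — reachable via ⟨T3, T5⟩ (2 firings)

step 1: fire T3:  (A=2, B=1, C=0, D=4, E=1, F=1) → (A=3, B=1, C=0, D=6, E=2, F=1)
step 2: fire T5:  (A=3, B=1, C=0, D=6, E=2, F=1) → (A=5, B=1, C=0, D=6, E=4, F=1)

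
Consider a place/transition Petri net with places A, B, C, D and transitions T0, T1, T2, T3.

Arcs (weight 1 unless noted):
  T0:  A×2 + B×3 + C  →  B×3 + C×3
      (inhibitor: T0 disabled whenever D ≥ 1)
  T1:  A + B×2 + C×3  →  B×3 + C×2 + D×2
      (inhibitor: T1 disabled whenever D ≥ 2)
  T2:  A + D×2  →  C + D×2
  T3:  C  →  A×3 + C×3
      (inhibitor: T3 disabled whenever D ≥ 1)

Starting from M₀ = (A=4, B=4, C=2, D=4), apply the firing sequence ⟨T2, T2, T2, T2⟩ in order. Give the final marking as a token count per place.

step 1: fire T2:  (A=4, B=4, C=2, D=4) → (A=3, B=4, C=3, D=4)
step 2: fire T2:  (A=3, B=4, C=3, D=4) → (A=2, B=4, C=4, D=4)
step 3: fire T2:  (A=2, B=4, C=4, D=4) → (A=1, B=4, C=5, D=4)
step 4: fire T2:  (A=1, B=4, C=5, D=4) → (A=0, B=4, C=6, D=4)

(A=0, B=4, C=6, D=4)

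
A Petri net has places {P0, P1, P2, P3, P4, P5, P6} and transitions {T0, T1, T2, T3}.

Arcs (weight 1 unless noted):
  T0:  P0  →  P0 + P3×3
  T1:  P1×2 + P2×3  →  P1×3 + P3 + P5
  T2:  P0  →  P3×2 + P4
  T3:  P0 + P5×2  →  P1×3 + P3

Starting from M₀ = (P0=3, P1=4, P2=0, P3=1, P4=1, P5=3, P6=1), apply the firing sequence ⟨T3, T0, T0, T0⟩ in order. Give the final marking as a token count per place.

step 1: fire T3:  (P0=3, P1=4, P2=0, P3=1, P4=1, P5=3, P6=1) → (P0=2, P1=7, P2=0, P3=2, P4=1, P5=1, P6=1)
step 2: fire T0:  (P0=2, P1=7, P2=0, P3=2, P4=1, P5=1, P6=1) → (P0=2, P1=7, P2=0, P3=5, P4=1, P5=1, P6=1)
step 3: fire T0:  (P0=2, P1=7, P2=0, P3=5, P4=1, P5=1, P6=1) → (P0=2, P1=7, P2=0, P3=8, P4=1, P5=1, P6=1)
step 4: fire T0:  (P0=2, P1=7, P2=0, P3=8, P4=1, P5=1, P6=1) → (P0=2, P1=7, P2=0, P3=11, P4=1, P5=1, P6=1)

(P0=2, P1=7, P2=0, P3=11, P4=1, P5=1, P6=1)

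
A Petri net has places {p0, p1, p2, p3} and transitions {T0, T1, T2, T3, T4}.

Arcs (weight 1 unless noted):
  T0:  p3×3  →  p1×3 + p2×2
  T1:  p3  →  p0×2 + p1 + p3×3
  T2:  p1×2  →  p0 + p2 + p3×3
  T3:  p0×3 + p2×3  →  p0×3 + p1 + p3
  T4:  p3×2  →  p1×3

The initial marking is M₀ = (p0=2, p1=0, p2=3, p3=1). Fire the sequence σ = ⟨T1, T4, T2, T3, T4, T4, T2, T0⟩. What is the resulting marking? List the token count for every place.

(p0=6, p1=10, p2=4, p3=1)

step 1: fire T1:  (p0=2, p1=0, p2=3, p3=1) → (p0=4, p1=1, p2=3, p3=3)
step 2: fire T4:  (p0=4, p1=1, p2=3, p3=3) → (p0=4, p1=4, p2=3, p3=1)
step 3: fire T2:  (p0=4, p1=4, p2=3, p3=1) → (p0=5, p1=2, p2=4, p3=4)
step 4: fire T3:  (p0=5, p1=2, p2=4, p3=4) → (p0=5, p1=3, p2=1, p3=5)
step 5: fire T4:  (p0=5, p1=3, p2=1, p3=5) → (p0=5, p1=6, p2=1, p3=3)
step 6: fire T4:  (p0=5, p1=6, p2=1, p3=3) → (p0=5, p1=9, p2=1, p3=1)
step 7: fire T2:  (p0=5, p1=9, p2=1, p3=1) → (p0=6, p1=7, p2=2, p3=4)
step 8: fire T0:  (p0=6, p1=7, p2=2, p3=4) → (p0=6, p1=10, p2=4, p3=1)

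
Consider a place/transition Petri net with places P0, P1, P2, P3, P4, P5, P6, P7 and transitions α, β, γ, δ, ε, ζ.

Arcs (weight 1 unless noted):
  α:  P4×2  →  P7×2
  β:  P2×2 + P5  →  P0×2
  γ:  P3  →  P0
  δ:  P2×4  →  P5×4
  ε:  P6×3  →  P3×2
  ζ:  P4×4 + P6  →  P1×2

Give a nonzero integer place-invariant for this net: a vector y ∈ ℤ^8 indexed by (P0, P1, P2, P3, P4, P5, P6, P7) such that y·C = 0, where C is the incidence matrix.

y = (P0:3, P1:1, P2:2, P3:3, P4:0, P5:2, P6:2, P7:0)

Incidence matrix C (rows=places, cols=transitions):
        α    β    γ    δ    ε    ζ
   P0   0    2    1    0    0    0
   P1   0    0    0    0    0    2
   P2   0   -2    0   -4    0    0
   P3   0    0   -1    0    2    0
   P4  -2    0    0    0    0   -4
   P5   0   -1    0    4    0    0
   P6   0    0    0    0   -3   -1
   P7   2    0    0    0    0    0

Candidate y = [3, 1, 2, 3, 0, 2, 2, 0]; check y·C column-wise:
  col α: 3·0 + 1·0 + 2·0 + 3·0 + 0·-2 + 2·0 + 2·0 + 0·2 = 0
  col β: 3·2 + 1·0 + 2·-2 + 3·0 + 2·-1 + 2·0 = 0
  col γ: 3·1 + 1·0 + 2·0 + 3·-1 + 2·0 + 2·0 = 0
  col δ: 3·0 + 1·0 + 2·-4 + 3·0 + 2·4 + 2·0 = 0
  col ε: 3·0 + 1·0 + 2·0 + 3·2 + 2·0 + 2·-3 = 0
  col ζ: 3·0 + 1·2 + 2·0 + 3·0 + 0·-4 + 2·0 + 2·-1 = 0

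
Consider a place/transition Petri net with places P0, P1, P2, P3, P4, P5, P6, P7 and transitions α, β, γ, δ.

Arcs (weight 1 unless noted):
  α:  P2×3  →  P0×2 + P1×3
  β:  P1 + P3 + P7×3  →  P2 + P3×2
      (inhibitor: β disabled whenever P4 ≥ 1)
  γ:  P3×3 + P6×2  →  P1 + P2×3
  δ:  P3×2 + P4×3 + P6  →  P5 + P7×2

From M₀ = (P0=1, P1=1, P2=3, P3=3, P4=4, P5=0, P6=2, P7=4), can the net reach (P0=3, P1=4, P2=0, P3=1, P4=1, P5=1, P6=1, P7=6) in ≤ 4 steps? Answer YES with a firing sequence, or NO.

YES — reachable via ⟨α, δ⟩ (2 firings)

step 1: fire α:  (P0=1, P1=1, P2=3, P3=3, P4=4, P5=0, P6=2, P7=4) → (P0=3, P1=4, P2=0, P3=3, P4=4, P5=0, P6=2, P7=4)
step 2: fire δ:  (P0=3, P1=4, P2=0, P3=3, P4=4, P5=0, P6=2, P7=4) → (P0=3, P1=4, P2=0, P3=1, P4=1, P5=1, P6=1, P7=6)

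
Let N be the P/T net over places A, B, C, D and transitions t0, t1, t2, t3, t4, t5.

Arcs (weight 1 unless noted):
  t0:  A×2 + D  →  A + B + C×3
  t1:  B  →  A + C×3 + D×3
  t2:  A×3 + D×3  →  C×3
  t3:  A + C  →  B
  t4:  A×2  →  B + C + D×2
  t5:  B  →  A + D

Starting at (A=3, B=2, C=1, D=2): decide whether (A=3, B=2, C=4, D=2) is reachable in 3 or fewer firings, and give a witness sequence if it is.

YES — reachable via ⟨t0, t5⟩ (2 firings)

step 1: fire t0:  (A=3, B=2, C=1, D=2) → (A=2, B=3, C=4, D=1)
step 2: fire t5:  (A=2, B=3, C=4, D=1) → (A=3, B=2, C=4, D=2)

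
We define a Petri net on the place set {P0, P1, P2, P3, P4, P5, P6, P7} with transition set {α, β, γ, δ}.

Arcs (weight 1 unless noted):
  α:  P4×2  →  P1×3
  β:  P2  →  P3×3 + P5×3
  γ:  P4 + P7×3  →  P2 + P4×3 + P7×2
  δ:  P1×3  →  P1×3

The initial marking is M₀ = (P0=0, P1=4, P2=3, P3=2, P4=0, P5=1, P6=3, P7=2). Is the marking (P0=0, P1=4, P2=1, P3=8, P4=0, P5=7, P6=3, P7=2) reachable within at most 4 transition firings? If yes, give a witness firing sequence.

YES — reachable via ⟨β, β⟩ (2 firings)

step 1: fire β:  (P0=0, P1=4, P2=3, P3=2, P4=0, P5=1, P6=3, P7=2) → (P0=0, P1=4, P2=2, P3=5, P4=0, P5=4, P6=3, P7=2)
step 2: fire β:  (P0=0, P1=4, P2=2, P3=5, P4=0, P5=4, P6=3, P7=2) → (P0=0, P1=4, P2=1, P3=8, P4=0, P5=7, P6=3, P7=2)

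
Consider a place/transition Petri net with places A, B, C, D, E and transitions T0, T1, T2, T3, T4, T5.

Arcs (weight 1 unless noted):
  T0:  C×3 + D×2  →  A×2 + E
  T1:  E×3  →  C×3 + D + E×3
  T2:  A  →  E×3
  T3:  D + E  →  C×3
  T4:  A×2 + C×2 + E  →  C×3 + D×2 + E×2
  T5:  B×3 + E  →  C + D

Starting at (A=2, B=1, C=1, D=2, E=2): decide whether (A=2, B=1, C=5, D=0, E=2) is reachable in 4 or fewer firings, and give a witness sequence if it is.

YES — reachable via ⟨T3, T4, T0, T3⟩ (4 firings)

step 1: fire T3:  (A=2, B=1, C=1, D=2, E=2) → (A=2, B=1, C=4, D=1, E=1)
step 2: fire T4:  (A=2, B=1, C=4, D=1, E=1) → (A=0, B=1, C=5, D=3, E=2)
step 3: fire T0:  (A=0, B=1, C=5, D=3, E=2) → (A=2, B=1, C=2, D=1, E=3)
step 4: fire T3:  (A=2, B=1, C=2, D=1, E=3) → (A=2, B=1, C=5, D=0, E=2)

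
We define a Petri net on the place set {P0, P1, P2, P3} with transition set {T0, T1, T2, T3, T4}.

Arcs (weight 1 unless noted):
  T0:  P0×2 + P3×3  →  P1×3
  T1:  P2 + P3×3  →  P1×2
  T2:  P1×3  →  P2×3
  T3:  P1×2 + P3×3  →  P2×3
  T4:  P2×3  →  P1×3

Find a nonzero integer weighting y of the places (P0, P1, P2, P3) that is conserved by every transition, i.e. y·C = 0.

Incidence matrix C (rows=places, cols=transitions):
       T0   T1   T2   T3   T4
   P0  -2    0    0    0    0
   P1   3    2   -3   -2    3
   P2   0   -1    3    3   -3
   P3  -3   -3    0   -3    0

Candidate y = [3, 3, 3, 1]; check y·C column-wise:
  col T0: 3·-2 + 3·3 + 3·0 + 1·-3 = 0
  col T1: 3·0 + 3·2 + 3·-1 + 1·-3 = 0
  col T2: 3·0 + 3·-3 + 3·3 + 1·0 = 0
  col T3: 3·0 + 3·-2 + 3·3 + 1·-3 = 0
  col T4: 3·0 + 3·3 + 3·-3 + 1·0 = 0

y = (P0:3, P1:3, P2:3, P3:1)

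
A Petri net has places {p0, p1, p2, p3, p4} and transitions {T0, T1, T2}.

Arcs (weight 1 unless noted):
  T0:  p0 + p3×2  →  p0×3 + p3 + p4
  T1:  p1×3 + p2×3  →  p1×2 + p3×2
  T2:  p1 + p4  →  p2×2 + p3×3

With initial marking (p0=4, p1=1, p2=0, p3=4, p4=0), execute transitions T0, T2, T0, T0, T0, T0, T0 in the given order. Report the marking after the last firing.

(p0=16, p1=0, p2=2, p3=1, p4=5)

step 1: fire T0:  (p0=4, p1=1, p2=0, p3=4, p4=0) → (p0=6, p1=1, p2=0, p3=3, p4=1)
step 2: fire T2:  (p0=6, p1=1, p2=0, p3=3, p4=1) → (p0=6, p1=0, p2=2, p3=6, p4=0)
step 3: fire T0:  (p0=6, p1=0, p2=2, p3=6, p4=0) → (p0=8, p1=0, p2=2, p3=5, p4=1)
step 4: fire T0:  (p0=8, p1=0, p2=2, p3=5, p4=1) → (p0=10, p1=0, p2=2, p3=4, p4=2)
step 5: fire T0:  (p0=10, p1=0, p2=2, p3=4, p4=2) → (p0=12, p1=0, p2=2, p3=3, p4=3)
step 6: fire T0:  (p0=12, p1=0, p2=2, p3=3, p4=3) → (p0=14, p1=0, p2=2, p3=2, p4=4)
step 7: fire T0:  (p0=14, p1=0, p2=2, p3=2, p4=4) → (p0=16, p1=0, p2=2, p3=1, p4=5)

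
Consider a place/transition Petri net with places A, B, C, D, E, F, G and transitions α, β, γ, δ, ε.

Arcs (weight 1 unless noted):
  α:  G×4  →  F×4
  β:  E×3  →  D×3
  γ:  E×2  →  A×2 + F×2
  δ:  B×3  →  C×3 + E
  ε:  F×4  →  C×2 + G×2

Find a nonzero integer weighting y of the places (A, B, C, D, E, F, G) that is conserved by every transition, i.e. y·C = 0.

y = (A:3, B:1, C:0, D:3, E:3, F:0, G:0)

Incidence matrix C (rows=places, cols=transitions):
        α    β    γ    δ    ε
    A   0    0    2    0    0
    B   0    0    0   -3    0
    C   0    0    0    3    2
    D   0    3    0    0    0
    E   0   -3   -2    1    0
    F   4    0    2    0   -4
    G  -4    0    0    0    2

Candidate y = [3, 1, 0, 3, 3, 0, 0]; check y·C column-wise:
  col α: 3·0 + 1·0 + 3·0 + 3·0 + 0·4 + 0·-4 = 0
  col β: 3·0 + 1·0 + 3·3 + 3·-3 = 0
  col γ: 3·2 + 1·0 + 3·0 + 3·-2 + 0·2 = 0
  col δ: 3·0 + 1·-3 + 0·3 + 3·0 + 3·1 = 0
  col ε: 3·0 + 1·0 + 0·2 + 3·0 + 3·0 + 0·-4 + 0·2 = 0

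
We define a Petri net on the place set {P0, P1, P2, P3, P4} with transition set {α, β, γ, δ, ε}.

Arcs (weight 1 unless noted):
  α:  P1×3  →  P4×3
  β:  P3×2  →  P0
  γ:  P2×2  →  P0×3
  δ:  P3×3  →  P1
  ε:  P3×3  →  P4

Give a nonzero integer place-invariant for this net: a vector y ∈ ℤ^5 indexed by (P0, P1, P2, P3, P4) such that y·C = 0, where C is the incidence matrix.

y = (P0:2, P1:3, P2:3, P3:1, P4:3)

Incidence matrix C (rows=places, cols=transitions):
        α    β    γ    δ    ε
   P0   0    1    3    0    0
   P1  -3    0    0    1    0
   P2   0    0   -2    0    0
   P3   0   -2    0   -3   -3
   P4   3    0    0    0    1

Candidate y = [2, 3, 3, 1, 3]; check y·C column-wise:
  col α: 2·0 + 3·-3 + 3·0 + 1·0 + 3·3 = 0
  col β: 2·1 + 3·0 + 3·0 + 1·-2 + 3·0 = 0
  col γ: 2·3 + 3·0 + 3·-2 + 1·0 + 3·0 = 0
  col δ: 2·0 + 3·1 + 3·0 + 1·-3 + 3·0 = 0
  col ε: 2·0 + 3·0 + 3·0 + 1·-3 + 3·1 = 0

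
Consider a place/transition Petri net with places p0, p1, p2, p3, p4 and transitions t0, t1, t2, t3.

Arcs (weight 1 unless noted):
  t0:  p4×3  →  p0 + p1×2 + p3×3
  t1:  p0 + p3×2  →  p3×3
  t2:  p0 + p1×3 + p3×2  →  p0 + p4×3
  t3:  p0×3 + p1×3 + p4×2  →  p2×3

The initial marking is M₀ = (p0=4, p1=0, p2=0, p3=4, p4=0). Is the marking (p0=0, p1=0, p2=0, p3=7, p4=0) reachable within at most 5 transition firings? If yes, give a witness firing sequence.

NO — not reachable within 5 firings

depth 0: 1 marking
depth 1: 2 markings reached so far
depth 2: 3 markings reached so far
depth 3: 4 markings reached so far
depth 4: 5 markings reached so far
depth 5: 5 markings reached so far
(frontier empty at depth 5; search complete)
target is not among the 5 markings reachable within 5 steps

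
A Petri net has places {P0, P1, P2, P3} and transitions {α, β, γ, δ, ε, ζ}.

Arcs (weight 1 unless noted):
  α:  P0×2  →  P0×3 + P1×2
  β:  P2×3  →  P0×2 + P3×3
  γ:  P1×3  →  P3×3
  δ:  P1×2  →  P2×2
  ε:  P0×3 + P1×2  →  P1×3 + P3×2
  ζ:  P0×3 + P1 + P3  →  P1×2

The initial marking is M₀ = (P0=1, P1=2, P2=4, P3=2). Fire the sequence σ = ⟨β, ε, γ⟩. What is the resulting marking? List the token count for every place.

step 1: fire β:  (P0=1, P1=2, P2=4, P3=2) → (P0=3, P1=2, P2=1, P3=5)
step 2: fire ε:  (P0=3, P1=2, P2=1, P3=5) → (P0=0, P1=3, P2=1, P3=7)
step 3: fire γ:  (P0=0, P1=3, P2=1, P3=7) → (P0=0, P1=0, P2=1, P3=10)

(P0=0, P1=0, P2=1, P3=10)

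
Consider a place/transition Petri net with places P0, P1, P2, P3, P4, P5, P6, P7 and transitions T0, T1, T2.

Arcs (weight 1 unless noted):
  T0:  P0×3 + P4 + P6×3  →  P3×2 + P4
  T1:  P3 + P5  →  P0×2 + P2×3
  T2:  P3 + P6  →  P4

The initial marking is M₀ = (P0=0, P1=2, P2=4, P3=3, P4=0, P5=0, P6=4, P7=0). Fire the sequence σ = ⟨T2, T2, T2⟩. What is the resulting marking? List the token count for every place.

(P0=0, P1=2, P2=4, P3=0, P4=3, P5=0, P6=1, P7=0)

step 1: fire T2:  (P0=0, P1=2, P2=4, P3=3, P4=0, P5=0, P6=4, P7=0) → (P0=0, P1=2, P2=4, P3=2, P4=1, P5=0, P6=3, P7=0)
step 2: fire T2:  (P0=0, P1=2, P2=4, P3=2, P4=1, P5=0, P6=3, P7=0) → (P0=0, P1=2, P2=4, P3=1, P4=2, P5=0, P6=2, P7=0)
step 3: fire T2:  (P0=0, P1=2, P2=4, P3=1, P4=2, P5=0, P6=2, P7=0) → (P0=0, P1=2, P2=4, P3=0, P4=3, P5=0, P6=1, P7=0)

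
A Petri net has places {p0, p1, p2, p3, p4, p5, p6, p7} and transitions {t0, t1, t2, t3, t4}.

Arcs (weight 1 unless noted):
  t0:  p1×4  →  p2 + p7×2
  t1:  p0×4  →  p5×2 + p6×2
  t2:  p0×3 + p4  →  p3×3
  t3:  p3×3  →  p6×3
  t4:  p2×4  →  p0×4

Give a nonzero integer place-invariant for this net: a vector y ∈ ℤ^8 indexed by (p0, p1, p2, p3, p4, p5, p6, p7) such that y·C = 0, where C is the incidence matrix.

y = (p0:4, p1:1, p2:4, p3:0, p4:-12, p5:8, p6:0, p7:0)

Incidence matrix C (rows=places, cols=transitions):
       t0   t1   t2   t3   t4
   p0   0   -4   -3    0    4
   p1  -4    0    0    0    0
   p2   1    0    0    0   -4
   p3   0    0    3   -3    0
   p4   0    0   -1    0    0
   p5   0    2    0    0    0
   p6   0    2    0    3    0
   p7   2    0    0    0    0

Candidate y = [4, 1, 4, 0, -12, 8, 0, 0]; check y·C column-wise:
  col t0: 4·0 + 1·-4 + 4·1 + -12·0 + 8·0 + 0·2 = 0
  col t1: 4·-4 + 1·0 + 4·0 + -12·0 + 8·2 + 0·2 = 0
  col t2: 4·-3 + 1·0 + 4·0 + 0·3 + -12·-1 + 8·0 = 0
  col t3: 4·0 + 1·0 + 4·0 + 0·-3 + -12·0 + 8·0 + 0·3 = 0
  col t4: 4·4 + 1·0 + 4·-4 + -12·0 + 8·0 = 0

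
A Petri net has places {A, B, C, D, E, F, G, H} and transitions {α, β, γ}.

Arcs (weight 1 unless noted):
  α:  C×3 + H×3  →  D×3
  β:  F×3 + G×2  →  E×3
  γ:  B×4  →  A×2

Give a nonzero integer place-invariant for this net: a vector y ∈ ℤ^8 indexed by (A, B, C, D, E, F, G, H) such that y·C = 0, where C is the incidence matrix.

y = (A:2, B:1, C:0, D:0, E:0, F:0, G:0, H:0)

Incidence matrix C (rows=places, cols=transitions):
        α    β    γ
    A   0    0    2
    B   0    0   -4
    C  -3    0    0
    D   3    0    0
    E   0    3    0
    F   0   -3    0
    G   0   -2    0
    H  -3    0    0

Candidate y = [2, 1, 0, 0, 0, 0, 0, 0]; check y·C column-wise:
  col α: 2·0 + 1·0 + 0·-3 + 0·3 + 0·-3 = 0
  col β: 2·0 + 1·0 + 0·3 + 0·-3 + 0·-2 = 0
  col γ: 2·2 + 1·-4 = 0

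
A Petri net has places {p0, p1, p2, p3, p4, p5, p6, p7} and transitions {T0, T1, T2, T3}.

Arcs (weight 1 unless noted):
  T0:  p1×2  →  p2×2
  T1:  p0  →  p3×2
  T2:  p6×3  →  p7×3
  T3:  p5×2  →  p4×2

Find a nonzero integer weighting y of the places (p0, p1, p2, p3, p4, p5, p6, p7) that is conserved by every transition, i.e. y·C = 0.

y = (p0:0, p1:1, p2:1, p3:0, p4:0, p5:0, p6:0, p7:0)

Incidence matrix C (rows=places, cols=transitions):
       T0   T1   T2   T3
   p0   0   -1    0    0
   p1  -2    0    0    0
   p2   2    0    0    0
   p3   0    2    0    0
   p4   0    0    0    2
   p5   0    0    0   -2
   p6   0    0   -3    0
   p7   0    0    3    0

Candidate y = [0, 1, 1, 0, 0, 0, 0, 0]; check y·C column-wise:
  col T0: 1·-2 + 1·2 = 0
  col T1: 0·-1 + 1·0 + 1·0 + 0·2 = 0
  col T2: 1·0 + 1·0 + 0·-3 + 0·3 = 0
  col T3: 1·0 + 1·0 + 0·2 + 0·-2 = 0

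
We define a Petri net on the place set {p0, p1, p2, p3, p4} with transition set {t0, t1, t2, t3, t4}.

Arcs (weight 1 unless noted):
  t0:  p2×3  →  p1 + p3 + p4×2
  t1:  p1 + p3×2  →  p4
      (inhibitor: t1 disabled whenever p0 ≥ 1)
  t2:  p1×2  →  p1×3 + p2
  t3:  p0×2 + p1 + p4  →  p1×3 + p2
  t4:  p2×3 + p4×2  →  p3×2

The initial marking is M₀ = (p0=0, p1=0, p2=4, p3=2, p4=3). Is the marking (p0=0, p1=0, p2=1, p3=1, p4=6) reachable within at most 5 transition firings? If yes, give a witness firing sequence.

YES — reachable via ⟨t0, t1⟩ (2 firings)

step 1: fire t0:  (p0=0, p1=0, p2=4, p3=2, p4=3) → (p0=0, p1=1, p2=1, p3=3, p4=5)
step 2: fire t1:  (p0=0, p1=1, p2=1, p3=3, p4=5) → (p0=0, p1=0, p2=1, p3=1, p4=6)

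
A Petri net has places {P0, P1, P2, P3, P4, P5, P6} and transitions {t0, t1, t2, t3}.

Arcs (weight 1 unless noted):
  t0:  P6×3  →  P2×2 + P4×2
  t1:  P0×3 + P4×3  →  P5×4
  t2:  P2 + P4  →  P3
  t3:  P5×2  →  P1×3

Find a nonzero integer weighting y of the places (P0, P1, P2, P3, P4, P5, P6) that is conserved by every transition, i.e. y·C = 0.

Incidence matrix C (rows=places, cols=transitions):
       t0   t1   t2   t3
   P0   0   -3    0    0
   P1   0    0    0    3
   P2   2    0   -1    0
   P3   0    0    1    0
   P4   2   -3   -1    0
   P5   0    4    0   -2
   P6  -3    0    0    0

Candidate y = [1, 0, 1, 0, -1, 0, 0]; check y·C column-wise:
  col t0: 1·0 + 1·2 + -1·2 + 0·-3 = 0
  col t1: 1·-3 + 1·0 + -1·-3 + 0·4 = 0
  col t2: 1·0 + 1·-1 + 0·1 + -1·-1 = 0
  col t3: 1·0 + 0·3 + 1·0 + -1·0 + 0·-2 = 0

y = (P0:1, P1:0, P2:1, P3:0, P4:-1, P5:0, P6:0)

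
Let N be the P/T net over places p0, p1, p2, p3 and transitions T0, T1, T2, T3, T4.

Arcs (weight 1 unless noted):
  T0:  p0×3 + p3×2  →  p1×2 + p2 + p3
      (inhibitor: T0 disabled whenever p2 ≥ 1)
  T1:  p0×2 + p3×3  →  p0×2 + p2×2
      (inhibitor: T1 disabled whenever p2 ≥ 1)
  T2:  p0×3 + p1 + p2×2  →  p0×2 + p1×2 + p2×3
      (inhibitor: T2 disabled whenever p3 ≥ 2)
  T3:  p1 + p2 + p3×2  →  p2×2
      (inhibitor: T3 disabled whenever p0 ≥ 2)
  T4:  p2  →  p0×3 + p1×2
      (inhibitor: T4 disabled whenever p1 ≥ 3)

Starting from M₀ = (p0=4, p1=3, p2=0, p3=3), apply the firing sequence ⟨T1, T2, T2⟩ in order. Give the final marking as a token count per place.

(p0=2, p1=5, p2=4, p3=0)

step 1: fire T1:  (p0=4, p1=3, p2=0, p3=3) → (p0=4, p1=3, p2=2, p3=0)
step 2: fire T2:  (p0=4, p1=3, p2=2, p3=0) → (p0=3, p1=4, p2=3, p3=0)
step 3: fire T2:  (p0=3, p1=4, p2=3, p3=0) → (p0=2, p1=5, p2=4, p3=0)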